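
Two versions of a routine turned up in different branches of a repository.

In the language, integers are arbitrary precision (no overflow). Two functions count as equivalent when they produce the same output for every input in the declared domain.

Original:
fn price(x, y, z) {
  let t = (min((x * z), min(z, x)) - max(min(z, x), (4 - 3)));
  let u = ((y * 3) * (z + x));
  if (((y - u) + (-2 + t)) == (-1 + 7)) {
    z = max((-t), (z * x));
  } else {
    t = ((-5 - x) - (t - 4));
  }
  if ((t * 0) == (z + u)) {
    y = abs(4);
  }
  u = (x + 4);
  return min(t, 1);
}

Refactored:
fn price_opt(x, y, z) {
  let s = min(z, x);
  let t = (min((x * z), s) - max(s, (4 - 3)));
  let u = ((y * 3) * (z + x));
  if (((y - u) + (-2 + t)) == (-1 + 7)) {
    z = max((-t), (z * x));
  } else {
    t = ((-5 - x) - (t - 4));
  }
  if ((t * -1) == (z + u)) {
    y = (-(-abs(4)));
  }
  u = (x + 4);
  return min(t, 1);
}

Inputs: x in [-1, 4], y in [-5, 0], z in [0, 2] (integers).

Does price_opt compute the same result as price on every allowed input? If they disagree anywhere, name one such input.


Equivalent. The edit looks behavioral (`0` became `-1`), but over these ranges it never changes the outcome.
Every one of the 108 inputs gives matching results.
Tracing x=3, y=-1, z=2: price: t := 0 | u := -15 | (((y - u) + (-2 + t)) == (-1 + 7)): false | t := -4 | ((t * 0) == (z + u)): false | u := 7 | result -4 | price_opt: s := 2 | t := 0 | u := -15 | (((y - u) + (-2 + t)) == (-1 + 7)): false | t := -4 | ((t * -1) == (z + u)): false | u := 7 | result -4 — matching result -4.
verdict: equivalent


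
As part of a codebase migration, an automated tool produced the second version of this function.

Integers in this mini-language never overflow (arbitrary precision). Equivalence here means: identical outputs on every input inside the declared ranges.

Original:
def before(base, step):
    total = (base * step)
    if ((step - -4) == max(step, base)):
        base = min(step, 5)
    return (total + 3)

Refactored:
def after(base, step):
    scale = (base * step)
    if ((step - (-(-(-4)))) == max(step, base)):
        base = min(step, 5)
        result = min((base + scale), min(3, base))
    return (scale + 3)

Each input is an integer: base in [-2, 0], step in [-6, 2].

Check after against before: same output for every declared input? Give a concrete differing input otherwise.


Changes here: arithmetic usage differs, constant usage differs, statement counts differ, min/max/abs usage differs, local variable names differ; the full 27-point sweep finds no disagreement.
verdict: equivalent


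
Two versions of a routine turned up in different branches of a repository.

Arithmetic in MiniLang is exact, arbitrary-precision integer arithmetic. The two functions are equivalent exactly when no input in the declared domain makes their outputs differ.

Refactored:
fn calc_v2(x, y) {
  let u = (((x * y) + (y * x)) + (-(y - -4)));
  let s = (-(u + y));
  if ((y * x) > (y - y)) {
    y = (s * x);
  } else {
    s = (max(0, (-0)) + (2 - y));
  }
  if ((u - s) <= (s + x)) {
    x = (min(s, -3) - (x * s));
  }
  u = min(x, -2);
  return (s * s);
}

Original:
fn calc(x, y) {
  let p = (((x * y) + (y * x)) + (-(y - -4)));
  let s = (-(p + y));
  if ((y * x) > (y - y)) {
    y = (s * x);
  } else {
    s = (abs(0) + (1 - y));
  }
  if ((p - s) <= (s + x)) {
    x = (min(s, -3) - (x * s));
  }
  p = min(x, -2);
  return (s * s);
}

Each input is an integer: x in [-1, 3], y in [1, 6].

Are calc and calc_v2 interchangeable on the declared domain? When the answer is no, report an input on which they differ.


These are not equivalent — on x=-1, y=1 the outputs split (0 vs 1).
calc: p becomes -7; next s becomes 6; next ((y * x) > (y - y)) evaluates to false; next s becomes 0; next ((p - s) <= (s + x)) evaluates to true; next x becomes -3; next p becomes -3; next final value 0
calc_v2: u becomes -7; next s becomes 6; next ((y * x) > (y - y)) evaluates to false; next s becomes 1; next ((u - s) <= (s + x)) evaluates to true; next x becomes -2; next u becomes -2; next final value 1
verdict: not equivalent; witness: x=-1, y=1


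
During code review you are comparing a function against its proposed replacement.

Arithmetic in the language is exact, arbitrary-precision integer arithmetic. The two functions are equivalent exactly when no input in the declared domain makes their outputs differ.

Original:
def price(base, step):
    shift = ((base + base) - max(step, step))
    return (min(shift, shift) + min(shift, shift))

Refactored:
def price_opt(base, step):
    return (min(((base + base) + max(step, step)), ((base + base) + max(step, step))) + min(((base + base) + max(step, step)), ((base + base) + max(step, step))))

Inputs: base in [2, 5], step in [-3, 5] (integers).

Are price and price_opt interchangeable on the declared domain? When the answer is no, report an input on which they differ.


Run the pair on base=2, step=-3.
price: shift=7, then returns 14
price_opt: returns 2
14 against 2: the behavior changed.
verdict: not equivalent; witness: base=2, step=-3


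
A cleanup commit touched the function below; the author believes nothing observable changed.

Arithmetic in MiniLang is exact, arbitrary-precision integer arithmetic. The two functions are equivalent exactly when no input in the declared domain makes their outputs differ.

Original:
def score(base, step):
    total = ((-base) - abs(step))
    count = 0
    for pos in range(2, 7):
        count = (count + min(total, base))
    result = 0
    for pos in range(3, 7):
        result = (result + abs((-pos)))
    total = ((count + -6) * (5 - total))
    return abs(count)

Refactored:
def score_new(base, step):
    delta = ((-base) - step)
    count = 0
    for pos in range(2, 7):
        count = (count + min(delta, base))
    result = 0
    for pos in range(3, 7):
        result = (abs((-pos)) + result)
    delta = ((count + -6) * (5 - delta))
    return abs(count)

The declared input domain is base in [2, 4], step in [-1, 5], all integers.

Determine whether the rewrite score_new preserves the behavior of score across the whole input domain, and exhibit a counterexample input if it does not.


Try base=2, step=-1.
score: total := -3 | count := 0 | iter pos=2: | count := -3 | iter pos=3: | count := -6 | iter pos=4: | count := -9 | iter pos=5: | count := -12 | iter pos=6: | count := -15 | result := 0 | iter pos=3: | result := 3 | iter pos=4: | result := 7 | iter pos=5: | result := 12 | iter pos=6: | result := 18 | total := -168 | result 15
score_new: delta := -1 | count := 0 | iter pos=2: | count := -1 | iter pos=3: | count := -2 | iter pos=4: | count := -3 | iter pos=5: | count := -4 | iter pos=6: | count := -5 | result := 0 | iter pos=3: | result := 3 | iter pos=4: | result := 7 | iter pos=5: | result := 12 | iter pos=6: | result := 18 | delta := -66 | result 5
15 against 5: the behavior changed.
verdict: not equivalent; witness: base=2, step=-1


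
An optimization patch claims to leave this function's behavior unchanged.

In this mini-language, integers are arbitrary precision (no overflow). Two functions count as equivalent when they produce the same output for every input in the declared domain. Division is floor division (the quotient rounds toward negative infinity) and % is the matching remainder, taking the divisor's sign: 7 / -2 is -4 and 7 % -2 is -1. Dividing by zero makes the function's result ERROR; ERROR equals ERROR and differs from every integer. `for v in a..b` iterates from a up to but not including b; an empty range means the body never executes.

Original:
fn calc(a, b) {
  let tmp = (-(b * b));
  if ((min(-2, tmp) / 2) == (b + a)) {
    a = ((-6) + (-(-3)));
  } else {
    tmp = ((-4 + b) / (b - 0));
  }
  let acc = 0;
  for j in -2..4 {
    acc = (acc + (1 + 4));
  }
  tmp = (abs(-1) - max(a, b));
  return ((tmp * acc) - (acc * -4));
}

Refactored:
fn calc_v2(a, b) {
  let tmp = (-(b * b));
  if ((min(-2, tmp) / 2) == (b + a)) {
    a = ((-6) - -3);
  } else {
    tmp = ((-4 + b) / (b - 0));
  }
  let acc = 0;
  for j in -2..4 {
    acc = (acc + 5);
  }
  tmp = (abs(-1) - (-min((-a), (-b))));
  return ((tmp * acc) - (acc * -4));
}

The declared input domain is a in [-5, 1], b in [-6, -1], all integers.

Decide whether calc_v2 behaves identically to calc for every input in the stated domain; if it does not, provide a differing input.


Equivalent — the differences include min/max/abs usage differs; constant usage differs; arithmetic usage differs, yet no declared input distinguishes the two.
One worked example (a=-5, b=-3) — calc: tmp = -9; ((min(-2, tmp) / 2) == (b + a)) -> false; tmp = 2; acc = 0; [j=-2]; acc = 5; [j=-1]; acc = 10; [j=0]; acc = 15; [j=1]; acc = 20; [j=2]; acc = 25; [j=3]; acc = 30; tmp = 4; return 240; calc_v2: tmp = -9; ((min(-2, tmp) / 2) == (b + a)) -> false; tmp = 2; acc = 0; [j=-2]; acc = 5; [j=-1]; acc = 10; [j=0]; acc = 15; [j=1]; acc = 20; [j=2]; acc = 25; [j=3]; acc = 30; tmp = 4; return 240; agreement on 240.
An exhaustive pass over the 42 declared inputs shows identical outputs.
verdict: equivalent


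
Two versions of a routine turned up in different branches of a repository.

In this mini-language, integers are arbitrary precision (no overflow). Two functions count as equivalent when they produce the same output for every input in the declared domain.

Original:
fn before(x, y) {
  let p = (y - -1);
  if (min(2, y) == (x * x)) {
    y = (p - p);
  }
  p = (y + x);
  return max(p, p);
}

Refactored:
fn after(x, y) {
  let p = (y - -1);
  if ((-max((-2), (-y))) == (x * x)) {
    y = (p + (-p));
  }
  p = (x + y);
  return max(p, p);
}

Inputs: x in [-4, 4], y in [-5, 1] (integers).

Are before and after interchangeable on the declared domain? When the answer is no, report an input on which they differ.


Side by side, the visible changes include: min/max/abs usage differs, plus arithmetic usage differs.
Spot check at x=4, y=1 — before: p=2, then (min(2, y) == (x * x)) is false, then p=5, then returns 5. after: p=2, then ((-max((-2), (-y))) == (x * x)) is false, then p=5, then returns 5. Both give 5.
Checked all 63 inputs in the declared domain: the outputs agree on every one.
verdict: equivalent


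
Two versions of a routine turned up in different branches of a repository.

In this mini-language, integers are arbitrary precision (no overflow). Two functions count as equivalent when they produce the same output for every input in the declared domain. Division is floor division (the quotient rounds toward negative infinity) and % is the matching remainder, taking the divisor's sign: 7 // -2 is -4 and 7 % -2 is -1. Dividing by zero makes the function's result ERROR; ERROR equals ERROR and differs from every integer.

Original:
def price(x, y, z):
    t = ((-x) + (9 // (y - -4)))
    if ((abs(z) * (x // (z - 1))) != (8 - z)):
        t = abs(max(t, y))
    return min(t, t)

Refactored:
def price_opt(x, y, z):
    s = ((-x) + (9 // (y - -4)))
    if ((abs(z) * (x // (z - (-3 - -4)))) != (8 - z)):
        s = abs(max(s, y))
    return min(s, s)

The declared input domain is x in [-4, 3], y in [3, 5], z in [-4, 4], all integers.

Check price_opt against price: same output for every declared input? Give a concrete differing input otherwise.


Side by side, the visible changes include: arithmetic usage differs, and constant usage differs, and local variable names differ.
As a probe, take x=-3, y=5, z=4: price runs t = 4; ((abs(z) * (x // (z - 1))) != (8 - z)) -> true; t = 5; return 5; price_opt runs s = 4; ((abs(z) * (x // (z - (-3 - -4)))) != (8 - z)) -> true; s = 5; return 5; both end at 5.
Across all 216 domain points the two functions coincide.
verdict: equivalent


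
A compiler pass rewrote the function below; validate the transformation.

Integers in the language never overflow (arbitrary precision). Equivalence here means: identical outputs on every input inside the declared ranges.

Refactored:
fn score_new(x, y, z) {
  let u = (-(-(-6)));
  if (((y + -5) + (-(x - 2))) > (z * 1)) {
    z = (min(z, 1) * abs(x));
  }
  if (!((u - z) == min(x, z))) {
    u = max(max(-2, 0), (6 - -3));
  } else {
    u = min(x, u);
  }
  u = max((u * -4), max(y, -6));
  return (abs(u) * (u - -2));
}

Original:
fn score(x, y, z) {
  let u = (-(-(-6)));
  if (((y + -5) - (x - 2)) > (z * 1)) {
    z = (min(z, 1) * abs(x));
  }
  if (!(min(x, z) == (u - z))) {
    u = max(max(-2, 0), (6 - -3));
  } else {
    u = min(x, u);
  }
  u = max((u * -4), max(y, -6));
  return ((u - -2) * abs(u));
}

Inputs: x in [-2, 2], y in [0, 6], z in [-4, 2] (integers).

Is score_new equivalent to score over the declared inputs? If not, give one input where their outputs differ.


Behavior is preserved: although arithmetic usage differs, the outputs never diverge.
Tracing x=-1, y=0, z=-3: score: u becomes -6; next (((y + -5) - (x - 2)) > (z * 1)) evaluates to true; next z becomes -3; next (!(min(x, z) == (u - z))) evaluates to false; next u becomes -6; next u becomes 24; next final value 624 | score_new: u becomes -6; next (((y + -5) + (-(x - 2))) > (z * 1)) evaluates to true; next z becomes -3; next (!((u - z) == min(x, z))) evaluates to false; next u becomes -6; next u becomes 24; next final value 624 — matching result 624.
An exhaustive pass over the 245 declared inputs shows identical outputs.
verdict: equivalent


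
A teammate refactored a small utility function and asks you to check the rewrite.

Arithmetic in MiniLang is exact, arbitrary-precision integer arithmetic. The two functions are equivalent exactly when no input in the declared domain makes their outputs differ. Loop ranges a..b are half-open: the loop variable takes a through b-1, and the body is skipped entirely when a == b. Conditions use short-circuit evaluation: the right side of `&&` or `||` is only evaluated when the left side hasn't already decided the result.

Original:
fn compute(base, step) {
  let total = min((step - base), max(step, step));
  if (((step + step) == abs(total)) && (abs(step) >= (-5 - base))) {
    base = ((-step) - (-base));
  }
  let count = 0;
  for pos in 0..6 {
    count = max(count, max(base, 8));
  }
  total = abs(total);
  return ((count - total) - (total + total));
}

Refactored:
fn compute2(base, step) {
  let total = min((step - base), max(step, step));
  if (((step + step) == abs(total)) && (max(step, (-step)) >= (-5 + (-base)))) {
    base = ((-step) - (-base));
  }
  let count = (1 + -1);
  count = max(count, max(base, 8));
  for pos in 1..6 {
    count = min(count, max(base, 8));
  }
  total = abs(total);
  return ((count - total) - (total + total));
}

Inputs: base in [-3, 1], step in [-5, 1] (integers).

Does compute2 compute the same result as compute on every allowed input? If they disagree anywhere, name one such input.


The edit looks behavioral (`max(count, max(base, 8))` became `min(count, max(base, 8))`), but over these ranges it never changes the outcome.
Spot check at base=-3, step=-5 — compute: total := -5 | (((step + step) == abs(total)) && (abs(step) >= (-5 - base))): false | count := 0 | iter pos=0: | count := 8 | iter pos=1: | count := 8 | iter pos=2: | count := 8 | iter pos=3: | count := 8 | iter pos=4: | count := 8 | iter pos=5: | count := 8 | total := 5 | result -7. compute2: total := -5 | (((step + step) == abs(total)) && (max(step, (-step)) >= (-5 + (-base)))): false | count := 0 | count := 8 | iter pos=1: | count := 8 | iter pos=2: | count := 8 | iter pos=3: | count := 8 | iter pos=4: | count := 8 | iter pos=5: | count := 8 | total := 5 | result -7. Both give -7.
Every one of the 35 inputs gives matching results.
verdict: equivalent


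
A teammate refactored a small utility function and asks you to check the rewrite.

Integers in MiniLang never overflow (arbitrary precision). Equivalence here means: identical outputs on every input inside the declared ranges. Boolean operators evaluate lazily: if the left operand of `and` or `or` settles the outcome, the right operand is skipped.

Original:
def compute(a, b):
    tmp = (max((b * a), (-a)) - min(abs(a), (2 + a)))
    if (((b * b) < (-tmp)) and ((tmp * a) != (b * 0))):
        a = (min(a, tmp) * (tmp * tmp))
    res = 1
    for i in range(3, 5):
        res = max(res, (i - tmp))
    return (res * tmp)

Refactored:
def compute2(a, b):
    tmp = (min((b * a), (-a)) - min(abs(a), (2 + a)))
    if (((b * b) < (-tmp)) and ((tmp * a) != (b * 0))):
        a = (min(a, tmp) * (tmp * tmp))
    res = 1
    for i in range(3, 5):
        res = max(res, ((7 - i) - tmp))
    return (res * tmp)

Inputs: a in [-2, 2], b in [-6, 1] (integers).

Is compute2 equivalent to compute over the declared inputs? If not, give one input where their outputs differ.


Consider the input a=-2, b=-6.
compute: tmp := 12 | (((b * b) < (-tmp)) and ((tmp * a) != (b * 0))): false | res := 1 | iter i=3: | res := 1 | iter i=4: | res := 1 | result 12
compute2: tmp := 2 | (((b * b) < (-tmp)) and ((tmp * a) != (b * 0))): false | res := 1 | iter i=3: | res := 2 | iter i=4: | res := 2 | result 4
12 != 4, so the rewrite changes behavior.
verdict: not equivalent; witness: a=-2, b=-6


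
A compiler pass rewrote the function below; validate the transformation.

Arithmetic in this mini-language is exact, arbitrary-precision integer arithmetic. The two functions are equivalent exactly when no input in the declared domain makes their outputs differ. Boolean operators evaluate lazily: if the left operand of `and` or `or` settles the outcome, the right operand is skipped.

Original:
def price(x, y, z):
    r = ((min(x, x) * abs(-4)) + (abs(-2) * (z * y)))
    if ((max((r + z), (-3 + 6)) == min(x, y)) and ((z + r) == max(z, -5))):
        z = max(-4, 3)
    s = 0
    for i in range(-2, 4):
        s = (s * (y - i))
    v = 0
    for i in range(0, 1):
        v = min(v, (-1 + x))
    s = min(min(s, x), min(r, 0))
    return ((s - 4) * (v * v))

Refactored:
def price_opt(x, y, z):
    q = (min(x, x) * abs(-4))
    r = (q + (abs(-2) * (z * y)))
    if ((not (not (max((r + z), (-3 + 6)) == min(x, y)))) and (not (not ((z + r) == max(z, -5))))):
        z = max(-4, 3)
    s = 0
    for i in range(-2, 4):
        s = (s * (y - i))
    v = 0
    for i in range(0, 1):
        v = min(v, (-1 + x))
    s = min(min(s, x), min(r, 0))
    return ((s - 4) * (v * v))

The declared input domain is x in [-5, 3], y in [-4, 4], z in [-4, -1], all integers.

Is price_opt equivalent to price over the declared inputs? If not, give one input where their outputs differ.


Side by side, the visible changes include: boolean connective usage differs; and statement counts differ; and local variable names differ.
Tracing x=2, y=-2, z=-2: price: r=16, then ((max((r + z), (-3 + 6)) == min(x, y)) and ((z + r) == max(z, -5))) is false, then s=0, then (i=-2), then s=0, then (i=-1), then s=0, then (i=0), then s=0, then (i=1), then s=0, then (i=2), then s=0, then (i=3), then s=0, then v=0, then (i=0), then v=0, then s=0, then returns 0 | price_opt: q=8, then r=16, then ((not (not (max((r + z), (-3 + 6)) == min(x, y)))) and (not (not ((z + r) == max(z, -5))))) is false, then s=0, then (i=-2), then s=0, then (i=-1), then s=0, then (i=0), then s=0, then (i=1), then s=0, then (i=2), then s=0, then (i=3), then s=0, then v=0, then (i=0), then v=0, then s=0, then returns 0 — matching result 0.
An exhaustive pass over the 324 declared inputs shows identical outputs.
verdict: equivalent


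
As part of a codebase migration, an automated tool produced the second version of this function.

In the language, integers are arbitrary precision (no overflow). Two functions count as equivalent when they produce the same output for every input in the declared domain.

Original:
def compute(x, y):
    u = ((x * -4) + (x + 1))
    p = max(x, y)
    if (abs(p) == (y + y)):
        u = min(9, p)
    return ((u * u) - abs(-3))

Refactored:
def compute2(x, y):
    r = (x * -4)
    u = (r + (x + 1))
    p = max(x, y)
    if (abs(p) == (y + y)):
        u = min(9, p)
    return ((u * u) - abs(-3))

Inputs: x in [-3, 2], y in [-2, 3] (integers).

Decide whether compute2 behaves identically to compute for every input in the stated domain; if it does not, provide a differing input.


Changes here: statement counts differ, and local variable names differ; the full 36-point sweep finds no disagreement.
verdict: equivalent


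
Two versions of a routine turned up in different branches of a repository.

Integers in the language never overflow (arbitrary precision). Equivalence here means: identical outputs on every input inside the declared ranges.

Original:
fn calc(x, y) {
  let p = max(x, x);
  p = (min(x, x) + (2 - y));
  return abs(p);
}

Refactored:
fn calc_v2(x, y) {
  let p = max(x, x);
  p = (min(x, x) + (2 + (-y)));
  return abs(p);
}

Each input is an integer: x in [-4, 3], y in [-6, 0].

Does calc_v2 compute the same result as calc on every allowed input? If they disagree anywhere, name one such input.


Although arithmetic usage differs, 56/56 inputs agree.
verdict: equivalent


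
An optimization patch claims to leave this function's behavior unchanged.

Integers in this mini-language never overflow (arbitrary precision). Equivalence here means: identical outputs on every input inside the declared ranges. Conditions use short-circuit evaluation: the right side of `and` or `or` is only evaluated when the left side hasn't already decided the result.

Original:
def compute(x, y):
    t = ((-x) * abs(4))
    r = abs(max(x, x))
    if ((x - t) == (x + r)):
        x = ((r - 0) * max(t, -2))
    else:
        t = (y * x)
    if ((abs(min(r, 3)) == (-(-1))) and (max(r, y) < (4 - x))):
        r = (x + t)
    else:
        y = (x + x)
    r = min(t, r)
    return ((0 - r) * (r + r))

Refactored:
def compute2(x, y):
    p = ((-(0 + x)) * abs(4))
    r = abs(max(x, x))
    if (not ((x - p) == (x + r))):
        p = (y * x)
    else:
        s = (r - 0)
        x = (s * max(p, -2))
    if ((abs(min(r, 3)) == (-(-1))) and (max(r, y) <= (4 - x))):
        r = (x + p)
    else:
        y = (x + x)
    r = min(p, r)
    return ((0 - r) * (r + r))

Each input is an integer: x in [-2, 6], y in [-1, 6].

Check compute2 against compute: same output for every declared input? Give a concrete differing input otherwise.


x=-1, y=5 yields -50 from compute but -72 from compute2.
verdict: not equivalent; witness: x=-1, y=5


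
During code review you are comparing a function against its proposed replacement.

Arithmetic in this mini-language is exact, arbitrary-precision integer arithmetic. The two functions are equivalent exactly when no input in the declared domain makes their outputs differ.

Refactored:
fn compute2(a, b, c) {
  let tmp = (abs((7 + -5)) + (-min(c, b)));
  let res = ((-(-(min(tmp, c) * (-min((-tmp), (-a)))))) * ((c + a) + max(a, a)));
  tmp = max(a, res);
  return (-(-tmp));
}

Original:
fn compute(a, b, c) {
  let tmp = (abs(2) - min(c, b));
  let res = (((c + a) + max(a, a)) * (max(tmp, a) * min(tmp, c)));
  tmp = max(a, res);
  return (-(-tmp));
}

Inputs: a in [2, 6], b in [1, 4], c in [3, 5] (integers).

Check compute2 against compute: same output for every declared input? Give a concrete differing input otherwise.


This is a faithful refactor — arithmetic usage differs; and constant usage differs; and min/max/abs usage differs, but the computed results match everywhere.
One worked example (a=6, b=2, c=4) — compute: tmp becomes 0; next res becomes 0; next tmp becomes 6; next final value 6; compute2: tmp becomes 0; next res becomes 0; next tmp becomes 6; next final value 6; agreement on 6.
Checked all 60 inputs in the declared domain: the outputs agree on every one.
verdict: equivalent


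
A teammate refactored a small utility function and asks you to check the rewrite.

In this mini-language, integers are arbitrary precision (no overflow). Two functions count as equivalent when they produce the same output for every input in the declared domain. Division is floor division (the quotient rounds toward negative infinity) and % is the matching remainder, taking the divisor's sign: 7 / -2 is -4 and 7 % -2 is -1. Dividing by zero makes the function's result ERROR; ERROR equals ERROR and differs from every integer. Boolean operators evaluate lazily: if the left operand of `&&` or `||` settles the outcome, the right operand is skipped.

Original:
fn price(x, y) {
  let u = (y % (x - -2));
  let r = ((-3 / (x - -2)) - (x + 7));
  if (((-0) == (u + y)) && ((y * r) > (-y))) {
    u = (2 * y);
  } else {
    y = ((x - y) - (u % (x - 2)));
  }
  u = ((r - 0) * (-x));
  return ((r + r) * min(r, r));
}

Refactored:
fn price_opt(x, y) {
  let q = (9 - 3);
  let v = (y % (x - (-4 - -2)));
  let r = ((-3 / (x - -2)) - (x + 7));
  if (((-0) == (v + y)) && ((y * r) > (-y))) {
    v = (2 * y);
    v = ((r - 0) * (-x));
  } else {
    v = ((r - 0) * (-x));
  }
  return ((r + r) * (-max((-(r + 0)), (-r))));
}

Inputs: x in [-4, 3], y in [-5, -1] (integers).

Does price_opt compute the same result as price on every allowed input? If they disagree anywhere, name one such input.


These are not equivalent — on x=2, y=-5 the outputs split (ERROR vs 200).
price: u = 3; r = -10; (((-0) == (u + y)) && ((y * r) > (-y))) -> false; division by zero -> ERROR
price_opt: q = 6; v = 3; r = -10; (((-0) == (v + y)) && ((y * r) > (-y))) -> false; v = 20; return 200
verdict: not equivalent; witness: x=2, y=-5


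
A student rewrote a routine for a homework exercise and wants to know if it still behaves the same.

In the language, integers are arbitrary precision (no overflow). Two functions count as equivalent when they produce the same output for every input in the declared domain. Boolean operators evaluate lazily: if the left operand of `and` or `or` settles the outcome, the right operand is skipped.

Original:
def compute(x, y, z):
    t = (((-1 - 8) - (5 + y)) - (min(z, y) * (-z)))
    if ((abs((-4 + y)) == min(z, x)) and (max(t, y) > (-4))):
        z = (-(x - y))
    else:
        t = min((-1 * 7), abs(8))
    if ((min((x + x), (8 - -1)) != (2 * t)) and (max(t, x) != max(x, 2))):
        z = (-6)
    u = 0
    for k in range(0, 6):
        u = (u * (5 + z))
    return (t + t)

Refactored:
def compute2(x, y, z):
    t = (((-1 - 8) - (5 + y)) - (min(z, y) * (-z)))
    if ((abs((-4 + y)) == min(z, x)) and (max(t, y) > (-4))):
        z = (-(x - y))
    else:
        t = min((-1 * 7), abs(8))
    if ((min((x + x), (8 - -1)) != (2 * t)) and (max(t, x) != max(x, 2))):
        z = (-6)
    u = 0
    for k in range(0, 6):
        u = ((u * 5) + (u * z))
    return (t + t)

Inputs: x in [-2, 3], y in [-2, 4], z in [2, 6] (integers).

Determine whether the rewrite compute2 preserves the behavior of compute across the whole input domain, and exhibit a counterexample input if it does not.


Changes here: arithmetic usage differs; the full 210-point sweep finds no disagreement.
verdict: equivalent


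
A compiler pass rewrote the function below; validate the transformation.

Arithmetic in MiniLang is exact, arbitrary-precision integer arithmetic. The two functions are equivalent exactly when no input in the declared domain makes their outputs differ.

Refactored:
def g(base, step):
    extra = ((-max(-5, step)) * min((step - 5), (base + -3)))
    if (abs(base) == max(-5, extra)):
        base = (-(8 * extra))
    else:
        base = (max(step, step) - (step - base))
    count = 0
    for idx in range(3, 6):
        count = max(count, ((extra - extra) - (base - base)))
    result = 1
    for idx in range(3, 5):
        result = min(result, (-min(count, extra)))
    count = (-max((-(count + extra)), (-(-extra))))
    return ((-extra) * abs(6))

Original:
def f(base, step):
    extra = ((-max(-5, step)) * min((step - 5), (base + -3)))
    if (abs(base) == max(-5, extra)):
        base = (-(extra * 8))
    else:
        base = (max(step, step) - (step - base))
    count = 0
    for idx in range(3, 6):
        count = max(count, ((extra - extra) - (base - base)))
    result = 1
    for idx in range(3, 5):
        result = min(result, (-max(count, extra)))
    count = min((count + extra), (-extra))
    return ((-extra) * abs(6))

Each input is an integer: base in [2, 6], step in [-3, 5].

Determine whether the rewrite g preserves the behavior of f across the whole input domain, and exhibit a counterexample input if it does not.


The one real change (`max(count, extra)` became `min(count, extra)`) has no effect anywhere in the declared ranges.
Tracing base=3, step=4: f: extra = 4; (abs(base) == max(-5, extra)) -> false; base = 3; count = 0; [idx=3]; count = 0; [idx=4]; count = 0; [idx=5]; count = 0; result = 1; [idx=3]; result = -4; [idx=4]; result = -4; count = -4; return -24 | g: extra = 4; (abs(base) == max(-5, extra)) -> false; base = 3; count = 0; [idx=3]; count = 0; [idx=4]; count = 0; [idx=5]; count = 0; result = 1; [idx=3]; result = 0; [idx=4]; result = 0; count = -4; return -24 — matching result -24.
Sweeping the whole domain (45 inputs) finds no disagreement.
verdict: equivalent


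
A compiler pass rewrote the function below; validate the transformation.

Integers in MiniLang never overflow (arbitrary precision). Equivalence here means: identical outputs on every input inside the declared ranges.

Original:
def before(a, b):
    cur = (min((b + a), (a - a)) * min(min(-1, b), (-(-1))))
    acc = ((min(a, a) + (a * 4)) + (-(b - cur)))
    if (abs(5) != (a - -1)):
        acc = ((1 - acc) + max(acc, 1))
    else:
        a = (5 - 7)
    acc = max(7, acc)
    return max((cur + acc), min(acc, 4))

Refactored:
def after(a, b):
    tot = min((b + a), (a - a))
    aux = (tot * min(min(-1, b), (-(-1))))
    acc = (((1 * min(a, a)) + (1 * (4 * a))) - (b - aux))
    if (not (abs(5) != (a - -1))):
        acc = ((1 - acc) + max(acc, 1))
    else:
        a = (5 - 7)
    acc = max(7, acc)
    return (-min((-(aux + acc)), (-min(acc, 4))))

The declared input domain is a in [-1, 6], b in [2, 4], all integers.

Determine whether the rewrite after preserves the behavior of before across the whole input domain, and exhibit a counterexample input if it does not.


These are not equivalent — on a=-1, b=2 the outputs split (9 vs 7).
before: cur := 0 | acc := -7 | (abs(5) != (a - -1)): true | acc := 9 | acc := 9 | result 9
after: tot := 0 | aux := 0 | acc := -7 | (not (abs(5) != (a - -1))): false | a := -2 | acc := 7 | result 7
verdict: not equivalent; witness: a=-1, b=2


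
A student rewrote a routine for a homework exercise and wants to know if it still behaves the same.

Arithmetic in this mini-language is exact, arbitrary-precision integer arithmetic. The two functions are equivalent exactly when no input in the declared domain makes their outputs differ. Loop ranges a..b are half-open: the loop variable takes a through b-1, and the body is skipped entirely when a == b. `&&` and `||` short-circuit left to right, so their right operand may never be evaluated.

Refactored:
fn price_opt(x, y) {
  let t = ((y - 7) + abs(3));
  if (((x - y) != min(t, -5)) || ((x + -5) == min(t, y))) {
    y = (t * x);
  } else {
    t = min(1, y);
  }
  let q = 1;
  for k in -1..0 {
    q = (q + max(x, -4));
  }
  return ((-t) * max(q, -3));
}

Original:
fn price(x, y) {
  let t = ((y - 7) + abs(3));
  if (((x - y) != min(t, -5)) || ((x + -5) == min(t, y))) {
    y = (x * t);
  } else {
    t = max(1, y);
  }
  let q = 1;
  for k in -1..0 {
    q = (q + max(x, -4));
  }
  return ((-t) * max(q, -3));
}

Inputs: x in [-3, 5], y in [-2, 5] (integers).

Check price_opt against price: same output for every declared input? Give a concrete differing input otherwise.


Evaluate both at x=-3, y=2.
price: t becomes -2; next (((x - y) != min(t, -5)) || ((x + -5) == min(t, y))) evaluates to false; next t becomes 2; next q becomes 1; next at k=-1:; next q becomes -2; next final value 4
price_opt: t becomes -2; next (((x - y) != min(t, -5)) || ((x + -5) == min(t, y))) evaluates to false; next t becomes 1; next q becomes 1; next at k=-1:; next q becomes -2; next final value 2
4 != 2, so the rewrite changes behavior.
verdict: not equivalent; witness: x=-3, y=2


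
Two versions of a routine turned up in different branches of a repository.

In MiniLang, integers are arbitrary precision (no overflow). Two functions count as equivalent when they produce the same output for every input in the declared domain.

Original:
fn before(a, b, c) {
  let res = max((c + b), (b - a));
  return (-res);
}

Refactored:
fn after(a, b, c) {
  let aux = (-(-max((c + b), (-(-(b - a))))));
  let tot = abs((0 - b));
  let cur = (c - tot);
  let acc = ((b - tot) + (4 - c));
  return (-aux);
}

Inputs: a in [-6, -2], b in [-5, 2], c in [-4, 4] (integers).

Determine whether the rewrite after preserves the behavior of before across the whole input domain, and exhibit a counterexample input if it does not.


This is a faithful refactor — min/max/abs usage differs, and arithmetic usage differs, and statement counts differ, and local variable names differ, and constant usage differs, but the computed results match everywhere.
Tracing a=-5, b=-2, c=1: before: res becomes 3; next final value -3 | after: aux becomes 3; next tot becomes 2; next cur becomes -1; next acc becomes -1; next final value -3 — matching result -3.
Every one of the 360 inputs gives matching results.
verdict: equivalent


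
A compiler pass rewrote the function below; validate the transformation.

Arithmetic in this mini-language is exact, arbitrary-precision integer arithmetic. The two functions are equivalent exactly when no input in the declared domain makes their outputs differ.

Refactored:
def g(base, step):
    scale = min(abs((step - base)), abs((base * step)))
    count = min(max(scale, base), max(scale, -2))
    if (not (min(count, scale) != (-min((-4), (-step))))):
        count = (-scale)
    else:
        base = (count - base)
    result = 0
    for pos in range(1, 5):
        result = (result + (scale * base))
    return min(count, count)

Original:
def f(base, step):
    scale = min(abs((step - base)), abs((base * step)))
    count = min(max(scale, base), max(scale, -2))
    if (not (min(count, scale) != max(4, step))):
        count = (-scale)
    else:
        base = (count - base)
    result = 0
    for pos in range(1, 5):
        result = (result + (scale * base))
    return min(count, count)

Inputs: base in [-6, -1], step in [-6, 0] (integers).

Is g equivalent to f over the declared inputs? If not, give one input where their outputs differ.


Reading the diff, among the changes: min/max/abs usage differs.
One worked example (base=-5, step=-6) — f: scale becomes 1; next count becomes 1; next (not (min(count, scale) != max(4, step))) evaluates to false; next base becomes 6; next result becomes 0; next at pos=1:; next result becomes 6; next at pos=2:; next result becomes 12; next at pos=3:; next result becomes 18; next at pos=4:; next result becomes 24; next final value 1; g: scale becomes 1; next count becomes 1; next (not (min(count, scale) != (-min((-4), (-step))))) evaluates to false; next base becomes 6; next result becomes 0; next at pos=1:; next result becomes 6; next at pos=2:; next result becomes 12; next at pos=3:; next result becomes 18; next at pos=4:; next result becomes 24; next final value 1; agreement on 1.
An exhaustive pass over the 42 declared inputs shows identical outputs.
verdict: equivalent


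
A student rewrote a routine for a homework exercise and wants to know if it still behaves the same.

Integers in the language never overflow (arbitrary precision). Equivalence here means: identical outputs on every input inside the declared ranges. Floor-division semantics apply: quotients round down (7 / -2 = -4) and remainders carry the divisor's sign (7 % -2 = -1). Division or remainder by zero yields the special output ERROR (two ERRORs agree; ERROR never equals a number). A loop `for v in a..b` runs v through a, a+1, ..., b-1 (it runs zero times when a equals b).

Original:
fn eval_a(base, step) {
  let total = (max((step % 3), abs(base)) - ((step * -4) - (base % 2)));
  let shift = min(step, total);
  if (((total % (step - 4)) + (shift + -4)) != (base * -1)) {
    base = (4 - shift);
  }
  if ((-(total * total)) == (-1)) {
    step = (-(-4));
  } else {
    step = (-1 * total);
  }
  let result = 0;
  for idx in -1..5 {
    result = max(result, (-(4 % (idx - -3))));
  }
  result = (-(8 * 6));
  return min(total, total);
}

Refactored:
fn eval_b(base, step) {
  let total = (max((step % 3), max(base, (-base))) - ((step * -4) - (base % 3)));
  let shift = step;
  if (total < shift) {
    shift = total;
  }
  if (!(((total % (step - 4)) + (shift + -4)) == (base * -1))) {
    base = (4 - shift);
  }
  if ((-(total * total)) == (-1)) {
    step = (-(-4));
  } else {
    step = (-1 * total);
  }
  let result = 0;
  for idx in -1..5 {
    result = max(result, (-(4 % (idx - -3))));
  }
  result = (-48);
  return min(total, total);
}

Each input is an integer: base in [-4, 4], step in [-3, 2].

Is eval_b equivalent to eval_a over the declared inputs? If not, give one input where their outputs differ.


Take base=-4, step=-3.
eval_a: total := -8 | shift := -8 | (((total % (step - 4)) + (shift + -4)) != (base * -1)): true | base := 12 | ((-(total * total)) == (-1)): false | step := 8 | result := 0 | iter idx=-1: | result := 0 | iter idx=0: | result := 0 | iter idx=1: | result := 0 | iter idx=2: | result := 0 | iter idx=3: | result := 0 | iter idx=4: | result := 0 | result := -48 | result -8
eval_b: total := -6 | shift := -3 | (total < shift): true | shift := -6 | (!(((total % (step - 4)) + (shift + -4)) == (base * -1))): true | base := 10 | ((-(total * total)) == (-1)): false | step := 6 | result := 0 | iter idx=-1: | result := 0 | iter idx=0: | result := 0 | iter idx=1: | result := 0 | iter idx=2: | result := 0 | iter idx=3: | result := 0 | iter idx=4: | result := 0 | result := -48 | result -6
-8 and -6 differ, so these are not the same function on this domain.
verdict: not equivalent; witness: base=-4, step=-3


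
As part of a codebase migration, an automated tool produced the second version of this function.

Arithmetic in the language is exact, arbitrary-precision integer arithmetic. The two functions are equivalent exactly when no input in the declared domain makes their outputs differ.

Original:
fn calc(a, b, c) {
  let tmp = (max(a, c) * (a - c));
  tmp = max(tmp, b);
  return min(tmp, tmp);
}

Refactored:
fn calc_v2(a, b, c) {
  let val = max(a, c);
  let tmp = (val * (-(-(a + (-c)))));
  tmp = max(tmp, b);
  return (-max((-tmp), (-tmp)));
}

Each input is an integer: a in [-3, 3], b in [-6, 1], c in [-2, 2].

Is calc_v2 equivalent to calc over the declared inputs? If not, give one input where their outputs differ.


This is a faithful refactor — statement counts differ, plus local variable names differ, plus min/max/abs usage differs, plus arithmetic usage differs, but the computed results match everywhere.
Tracing a=2, b=0, c=-1: calc: tmp := 6 | tmp := 6 | result 6 | calc_v2: val := 2 | tmp := 6 | tmp := 6 | result 6 — matching result 6.
Checked all 280 inputs in the declared domain: the outputs agree on every one.
verdict: equivalent


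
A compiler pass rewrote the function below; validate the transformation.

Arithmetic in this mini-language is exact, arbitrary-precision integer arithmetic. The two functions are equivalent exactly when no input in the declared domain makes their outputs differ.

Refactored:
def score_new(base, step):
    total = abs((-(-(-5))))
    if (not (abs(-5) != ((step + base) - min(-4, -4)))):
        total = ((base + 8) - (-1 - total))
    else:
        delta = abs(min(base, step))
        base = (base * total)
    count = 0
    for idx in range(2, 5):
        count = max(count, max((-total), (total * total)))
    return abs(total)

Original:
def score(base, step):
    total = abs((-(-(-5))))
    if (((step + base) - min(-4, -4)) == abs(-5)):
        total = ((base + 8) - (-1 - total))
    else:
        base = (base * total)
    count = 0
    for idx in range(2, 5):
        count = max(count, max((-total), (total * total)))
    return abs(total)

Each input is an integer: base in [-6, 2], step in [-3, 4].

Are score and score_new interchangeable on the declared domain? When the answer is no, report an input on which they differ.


Equivalent — the differences include min/max/abs usage differs, plus statement counts differ, plus comparison usage differs, plus boolean connective usage differs, plus local variable names differ, yet no declared input distinguishes the two.
As a probe, take base=-5, step=-2: score runs total = 5; (((step + base) - min(-4, -4)) == abs(-5)) -> false; base = -25; count = 0; [idx=2]; count = 25; [idx=3]; count = 25; [idx=4]; count = 25; return 5; score_new runs total = 5; (not (abs(-5) != ((step + base) - min(-4, -4)))) -> false; delta = 5; base = -25; count = 0; [idx=2]; count = 25; [idx=3]; count = 25; [idx=4]; count = 25; return 5; both end at 5.
Sweeping the whole domain (72 inputs) finds no disagreement.
verdict: equivalent
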